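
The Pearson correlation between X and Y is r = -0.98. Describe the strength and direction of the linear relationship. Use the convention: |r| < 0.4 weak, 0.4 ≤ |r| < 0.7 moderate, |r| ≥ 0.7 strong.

strong negative

r = -0.98 < 0 so the relationship is negative.
|r| = 0.98, which falls in the strong range.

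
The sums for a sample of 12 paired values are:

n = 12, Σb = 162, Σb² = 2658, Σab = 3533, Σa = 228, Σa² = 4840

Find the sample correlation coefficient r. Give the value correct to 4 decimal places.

r = (nΣab − ΣaΣb) / √[(nΣa² − (Σa)²)(nΣb² − (Σb)²)]
Numerator: 12×3533 − 228×162 = 5460
Denominator: √[(58080 − 51984)(31896 − 26244)] = √[6096 × 5652] = 5869.8034
r = 5460 / 5869.8034 ≈ 0.9302

0.9302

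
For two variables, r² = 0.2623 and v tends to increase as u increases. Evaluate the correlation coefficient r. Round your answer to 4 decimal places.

0.5122

|r| = √0.2623 = 0.5122
The association is positive, so r = 0.5122.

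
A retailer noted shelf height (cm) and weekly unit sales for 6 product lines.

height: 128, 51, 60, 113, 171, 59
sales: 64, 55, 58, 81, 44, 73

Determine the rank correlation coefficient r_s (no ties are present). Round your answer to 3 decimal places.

-0.143

Rank height: 5, 1, 3, 4, 6, 2
Rank sales: 4, 2, 3, 6, 1, 5
d = rank(height) − rank(sales): 1, -1, 0, -2, 5, -3; Σd² = 40
ρ = 1 − 6Σd² / [n(n²−1)] = 1 − 6×40 / (6×35) = 1 − 240/210 ≈ -0.143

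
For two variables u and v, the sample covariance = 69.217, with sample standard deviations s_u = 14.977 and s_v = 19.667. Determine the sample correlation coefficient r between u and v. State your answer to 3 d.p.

r = Cov(u,v) / (s_u · s_v) = 69.217 / (14.977 × 19.667)
  = 69.217 / 294.5527 ≈ 0.235

0.235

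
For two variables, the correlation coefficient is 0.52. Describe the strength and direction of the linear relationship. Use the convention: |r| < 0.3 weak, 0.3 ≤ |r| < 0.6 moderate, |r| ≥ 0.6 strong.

r = 0.52 > 0 so the relationship is positive.
|r| = 0.52, which falls in the moderate range.

moderate positive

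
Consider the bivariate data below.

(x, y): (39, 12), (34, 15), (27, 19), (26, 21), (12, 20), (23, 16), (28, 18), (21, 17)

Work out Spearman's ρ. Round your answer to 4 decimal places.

-0.5714

Rank x: 8, 7, 5, 4, 1, 3, 6, 2
Rank y: 1, 2, 6, 8, 7, 3, 5, 4
d = rank(x) − rank(y): 7, 5, -1, -4, -6, 0, 1, -2; Σd² = 132
ρ = 1 − 6Σd² / [n(n²−1)] = 1 − 6×132 / (8×63) = 1 − 792/504 ≈ -0.5714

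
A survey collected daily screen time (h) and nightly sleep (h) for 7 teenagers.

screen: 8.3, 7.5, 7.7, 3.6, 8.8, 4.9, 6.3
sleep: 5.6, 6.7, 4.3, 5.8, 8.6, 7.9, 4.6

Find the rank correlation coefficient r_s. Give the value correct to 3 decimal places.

0.071

Rank screen: 6, 4, 5, 1, 7, 2, 3
Rank sleep: 3, 5, 1, 4, 7, 6, 2
d = rank(screen) − rank(sleep): 3, -1, 4, -3, 0, -4, 1; Σd² = 52
ρ = 1 − 6Σd² / [n(n²−1)] = 1 − 6×52 / (7×48) = 1 − 312/336 ≈ 0.071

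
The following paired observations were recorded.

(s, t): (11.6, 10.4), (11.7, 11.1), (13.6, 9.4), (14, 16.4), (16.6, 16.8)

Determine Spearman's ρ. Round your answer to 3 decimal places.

Rank s: 1, 2, 3, 4, 5
Rank t: 2, 3, 1, 4, 5
d = rank(s) − rank(t): -1, -1, 2, 0, 0; Σd² = 6
ρ = 1 − 6Σd² / [n(n²−1)] = 1 − 6×6 / (5×24) = 1 − 36/120 ≈ 0.700

0.700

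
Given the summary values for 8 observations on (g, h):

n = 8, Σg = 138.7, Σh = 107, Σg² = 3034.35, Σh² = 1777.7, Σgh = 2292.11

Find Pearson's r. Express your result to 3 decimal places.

0.935

r = (nΣgh − ΣgΣh) / √[(nΣg² − (Σg)²)(nΣh² − (Σh)²)]
Numerator: 8×2292.11 − 138.7×107 = 3495.98
Denominator: √[(24274.8 − 19237.69)(14221.6 − 11449)] = √[5037.11 × 2772.6] = 3737.0966
r = 3495.98 / 3737.0966 ≈ 0.935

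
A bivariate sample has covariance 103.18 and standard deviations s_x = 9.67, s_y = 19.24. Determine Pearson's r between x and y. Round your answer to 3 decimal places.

r = Cov(x,y) / (s_x · s_y) = 103.18 / (9.67 × 19.24)
  = 103.18 / 186.0508 ≈ 0.555

0.555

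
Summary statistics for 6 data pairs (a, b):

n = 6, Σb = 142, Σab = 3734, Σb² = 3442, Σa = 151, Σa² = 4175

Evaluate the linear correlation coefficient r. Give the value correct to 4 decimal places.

0.9183

r = (nΣab − ΣaΣb) / √[(nΣa² − (Σa)²)(nΣb² − (Σb)²)]
Numerator: 6×3734 − 151×142 = 962
Denominator: √[(25050 − 22801)(20652 − 20164)] = √[2249 × 488] = 1047.6221
r = 962 / 1047.6221 ≈ 0.9183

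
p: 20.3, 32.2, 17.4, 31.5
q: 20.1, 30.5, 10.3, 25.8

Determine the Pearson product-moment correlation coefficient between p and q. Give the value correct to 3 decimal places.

n = 4, Σp = 101.4, Σq = 86.7, Σp² = 2743.94, Σq² = 2105.99, Σpq = 2382.05
nΣpq − ΣpΣq = 9528.2 − 8791.38 = 736.82
nΣp² − (Σp)² = 10975.76 − 10281.96 = 693.8; nΣq² − (Σq)² = 8423.96 − 7516.89 = 907.07
r = 736.82 / √(693.8 × 907.07) = 736.82 / 793.3002 ≈ 0.929

0.929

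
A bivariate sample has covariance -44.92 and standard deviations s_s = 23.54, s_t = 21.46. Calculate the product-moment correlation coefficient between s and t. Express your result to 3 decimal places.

r = Cov(s,t) / (s_s · s_t) = -44.92 / (23.54 × 21.46)
  = -44.92 / 505.1684 ≈ -0.089

-0.089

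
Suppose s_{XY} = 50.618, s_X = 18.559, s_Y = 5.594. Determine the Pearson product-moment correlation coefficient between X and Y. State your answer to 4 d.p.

r = Cov(X,Y) / (s_X · s_Y) = 50.618 / (18.559 × 5.594)
  = 50.618 / 103.8190 ≈ 0.4876

0.4876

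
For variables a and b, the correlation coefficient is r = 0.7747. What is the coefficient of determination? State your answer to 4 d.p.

0.6002

r² = (0.7747)² = 0.6002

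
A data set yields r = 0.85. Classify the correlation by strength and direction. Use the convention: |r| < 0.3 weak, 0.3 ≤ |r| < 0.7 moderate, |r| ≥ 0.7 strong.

strong positive

r = 0.85 > 0 so the relationship is positive.
|r| = 0.85, which falls in the strong range.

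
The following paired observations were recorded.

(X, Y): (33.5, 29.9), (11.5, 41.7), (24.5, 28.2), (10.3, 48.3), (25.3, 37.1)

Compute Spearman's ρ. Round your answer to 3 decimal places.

Rank X: 5, 2, 3, 1, 4
Rank Y: 2, 4, 1, 5, 3
d = rank(X) − rank(Y): 3, -2, 2, -4, 1; Σd² = 34
ρ = 1 − 6Σd² / [n(n²−1)] = 1 − 6×34 / (5×24) = 1 − 204/120 ≈ -0.700

-0.700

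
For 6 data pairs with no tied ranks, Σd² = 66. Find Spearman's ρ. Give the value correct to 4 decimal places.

-0.8857

ρ = 1 − 6Σd² / [n(n²−1)] = 1 − 6×66 / (6×35)
  = 1 − 396/210 = 1 − 1.88571 ≈ -0.8857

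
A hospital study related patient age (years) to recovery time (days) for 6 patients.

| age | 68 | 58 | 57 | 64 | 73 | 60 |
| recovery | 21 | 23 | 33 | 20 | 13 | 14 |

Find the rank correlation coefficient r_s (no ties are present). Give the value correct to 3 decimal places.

-0.771

Rank age: 5, 2, 1, 4, 6, 3
Rank recovery: 4, 5, 6, 3, 1, 2
d = rank(age) − rank(recovery): 1, -3, -5, 1, 5, 1; Σd² = 62
ρ = 1 − 6Σd² / [n(n²−1)] = 1 − 6×62 / (6×35) = 1 − 372/210 ≈ -0.771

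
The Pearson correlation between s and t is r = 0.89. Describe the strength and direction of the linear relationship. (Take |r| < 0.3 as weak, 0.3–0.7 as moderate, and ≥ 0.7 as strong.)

r = 0.89 > 0 so the relationship is positive.
|r| = 0.89, which falls in the strong range.

strong positive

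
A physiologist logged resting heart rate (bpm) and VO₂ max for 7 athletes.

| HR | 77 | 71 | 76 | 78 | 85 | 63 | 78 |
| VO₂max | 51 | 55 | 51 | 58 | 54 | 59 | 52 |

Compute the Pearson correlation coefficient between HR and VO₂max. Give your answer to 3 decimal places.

n = 7, Σx = 528, Σy = 380, Σx² = 40108, Σy² = 20692, Σxy = 28595
nΣxy − ΣxΣy = 200165 − 200640 = -475
nΣx² − (Σx)² = 280756 − 278784 = 1972; nΣy² − (Σy)² = 144844 − 144400 = 444
r = -475 / √(1972 × 444) = -475 / 935.7179 ≈ -0.508

-0.508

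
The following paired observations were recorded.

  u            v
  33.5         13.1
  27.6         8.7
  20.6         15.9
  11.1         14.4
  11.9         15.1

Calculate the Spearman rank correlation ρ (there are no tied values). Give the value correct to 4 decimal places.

Rank u: 5, 4, 3, 1, 2
Rank v: 2, 1, 5, 3, 4
d = rank(u) − rank(v): 3, 3, -2, -2, -2; Σd² = 30
ρ = 1 − 6Σd² / [n(n²−1)] = 1 − 6×30 / (5×24) = 1 − 180/120 ≈ -0.5000

-0.5000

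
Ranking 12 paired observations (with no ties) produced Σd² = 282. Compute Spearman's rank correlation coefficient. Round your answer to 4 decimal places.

0.0140

ρ = 1 − 6Σd² / [n(n²−1)] = 1 − 6×282 / (12×143)
  = 1 − 1692/1716 = 1 − 0.98601 ≈ 0.0140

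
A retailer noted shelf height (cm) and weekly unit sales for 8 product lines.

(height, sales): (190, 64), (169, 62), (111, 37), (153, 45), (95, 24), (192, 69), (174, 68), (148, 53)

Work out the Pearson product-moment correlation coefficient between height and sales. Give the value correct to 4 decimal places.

0.9586

n = 8, Σx = 1232, Σy = 422, Σx² = 198460, Σy² = 24104, Σxy = 68834
nΣxy − ΣxΣy = 550672 − 519904 = 30768
nΣx² − (Σx)² = 1587680 − 1517824 = 69856; nΣy² − (Σy)² = 192832 − 178084 = 14748
r = 30768 / √(69856 × 14748) = 30768 / 32097.2941 ≈ 0.9586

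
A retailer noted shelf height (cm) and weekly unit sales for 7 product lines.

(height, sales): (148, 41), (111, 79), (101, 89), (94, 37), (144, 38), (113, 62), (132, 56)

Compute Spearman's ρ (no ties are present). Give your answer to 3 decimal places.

Rank height: 7, 3, 2, 1, 6, 4, 5
Rank sales: 3, 6, 7, 1, 2, 5, 4
d = rank(height) − rank(sales): 4, -3, -5, 0, 4, -1, 1; Σd² = 68
ρ = 1 − 6Σd² / [n(n²−1)] = 1 − 6×68 / (7×48) = 1 − 408/336 ≈ -0.214

-0.214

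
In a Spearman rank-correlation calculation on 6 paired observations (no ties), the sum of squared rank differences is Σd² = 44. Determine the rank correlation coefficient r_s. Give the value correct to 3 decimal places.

ρ = 1 − 6Σd² / [n(n²−1)] = 1 − 6×44 / (6×35)
  = 1 − 264/210 = 1 − 1.2571 ≈ -0.257

-0.257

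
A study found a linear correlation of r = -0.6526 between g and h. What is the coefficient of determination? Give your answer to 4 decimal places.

r² = (-0.6526)² = 0.4259

0.4259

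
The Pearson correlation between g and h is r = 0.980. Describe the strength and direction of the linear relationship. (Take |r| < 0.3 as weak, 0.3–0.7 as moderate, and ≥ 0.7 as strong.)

strong positive

r = 0.980 > 0 so the relationship is positive.
|r| = 0.980, which falls in the strong range.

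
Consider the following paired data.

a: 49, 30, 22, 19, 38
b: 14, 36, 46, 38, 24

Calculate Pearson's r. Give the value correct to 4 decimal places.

n = 5, Σa = 158, Σb = 158, Σa² = 5590, Σb² = 5628, Σab = 4412
nΣab − ΣaΣb = 22060 − 24964 = -2904
nΣa² − (Σa)² = 27950 − 24964 = 2986; nΣb² − (Σb)² = 28140 − 24964 = 3176
r = -2904 / √(2986 × 3176) = -2904 / 3079.5350 ≈ -0.9430

-0.9430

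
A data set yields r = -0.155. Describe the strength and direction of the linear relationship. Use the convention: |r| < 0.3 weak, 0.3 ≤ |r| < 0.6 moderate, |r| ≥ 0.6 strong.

weak negative

r = -0.155 < 0 so the relationship is negative.
|r| = 0.155, which falls in the weak range.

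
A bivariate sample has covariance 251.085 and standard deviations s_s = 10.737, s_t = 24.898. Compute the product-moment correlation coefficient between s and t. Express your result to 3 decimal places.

r = Cov(s,t) / (s_s · s_t) = 251.085 / (10.737 × 24.898)
  = 251.085 / 267.3298 ≈ 0.939

0.939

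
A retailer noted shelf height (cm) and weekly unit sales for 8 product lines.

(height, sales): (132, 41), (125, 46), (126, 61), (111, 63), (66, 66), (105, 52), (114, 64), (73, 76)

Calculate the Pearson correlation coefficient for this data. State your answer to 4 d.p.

n = 8, Σx = 852, Σy = 469, Σx² = 94952, Σy² = 28419, Σxy = 48501
nΣxy − ΣxΣy = 388008 − 399588 = -11580
nΣx² − (Σx)² = 759616 − 725904 = 33712; nΣy² − (Σy)² = 227352 − 219961 = 7391
r = -11580 / √(33712 × 7391) = -11580 / 15784.9736 ≈ -0.7336

-0.7336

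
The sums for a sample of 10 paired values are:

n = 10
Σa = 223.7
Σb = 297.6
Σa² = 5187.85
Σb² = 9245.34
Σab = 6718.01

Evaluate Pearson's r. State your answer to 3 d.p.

r = (nΣab − ΣaΣb) / √[(nΣa² − (Σa)²)(nΣb² − (Σb)²)]
Numerator: 10×6718.01 − 223.7×297.6 = 606.98
Denominator: √[(51878.5 − 50041.69)(92453.4 − 88565.76)] = √[1836.81 × 3887.64] = 2672.2380
r = 606.98 / 2672.2380 ≈ 0.227

0.227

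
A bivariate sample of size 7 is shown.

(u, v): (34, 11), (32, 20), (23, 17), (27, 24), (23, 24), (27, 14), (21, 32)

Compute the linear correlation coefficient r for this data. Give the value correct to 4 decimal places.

n = 7, Σu = 187, Σv = 142, Σu² = 5137, Σv² = 3182, Σuv = 3655
nΣuv − ΣuΣv = 25585 − 26554 = -969
nΣu² − (Σu)² = 35959 − 34969 = 990; nΣv² − (Σv)² = 22274 − 20164 = 2110
r = -969 / √(990 × 2110) = -969 / 1445.3027 ≈ -0.6704

-0.6704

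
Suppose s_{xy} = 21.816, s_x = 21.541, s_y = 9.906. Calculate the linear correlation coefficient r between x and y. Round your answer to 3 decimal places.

r = Cov(x,y) / (s_x · s_y) = 21.816 / (21.541 × 9.906)
  = 21.816 / 213.3851 ≈ 0.102

0.102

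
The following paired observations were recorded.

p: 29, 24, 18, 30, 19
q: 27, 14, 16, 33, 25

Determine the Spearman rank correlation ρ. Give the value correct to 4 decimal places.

Rank p: 4, 3, 1, 5, 2
Rank q: 4, 1, 2, 5, 3
d = rank(p) − rank(q): 0, 2, -1, 0, -1; Σd² = 6
ρ = 1 − 6Σd² / [n(n²−1)] = 1 − 6×6 / (5×24) = 1 − 36/120 ≈ 0.7000

0.7000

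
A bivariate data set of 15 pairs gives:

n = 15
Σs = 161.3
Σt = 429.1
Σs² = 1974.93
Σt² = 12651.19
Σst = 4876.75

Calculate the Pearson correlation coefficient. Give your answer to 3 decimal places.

r = (nΣst − ΣsΣt) / √[(nΣs² − (Σs)²)(nΣt² − (Σt)²)]
Numerator: 15×4876.75 − 161.3×429.1 = 3937.42
Denominator: √[(29623.95 − 26017.69)(189767.85 − 184126.81)] = √[3606.26 × 5641.04] = 4510.3278
r = 3937.42 / 4510.3278 ≈ 0.873

0.873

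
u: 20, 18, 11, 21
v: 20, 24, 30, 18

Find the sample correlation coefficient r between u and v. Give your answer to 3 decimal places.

n = 4, Σu = 70, Σv = 92, Σu² = 1286, Σv² = 2200, Σuv = 1540
nΣuv − ΣuΣv = 6160 − 6440 = -280
nΣu² − (Σu)² = 5144 − 4900 = 244; nΣv² − (Σv)² = 8800 − 8464 = 336
r = -280 / √(244 × 336) = -280 / 286.3285 ≈ -0.978

-0.978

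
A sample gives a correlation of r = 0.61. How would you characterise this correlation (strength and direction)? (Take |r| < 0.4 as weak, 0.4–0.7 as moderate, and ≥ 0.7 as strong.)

r = 0.61 > 0 so the relationship is positive.
|r| = 0.61, which falls in the moderate range.

moderate positive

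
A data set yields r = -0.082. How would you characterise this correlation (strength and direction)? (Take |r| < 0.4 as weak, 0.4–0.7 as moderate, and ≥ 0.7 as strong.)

weak negative

r = -0.082 < 0 so the relationship is negative.
|r| = 0.082, which falls in the weak range.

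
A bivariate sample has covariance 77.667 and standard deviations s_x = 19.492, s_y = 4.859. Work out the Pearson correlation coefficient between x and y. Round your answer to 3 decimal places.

r = Cov(x,y) / (s_x · s_y) = 77.667 / (19.492 × 4.859)
  = 77.667 / 94.7116 ≈ 0.820

0.820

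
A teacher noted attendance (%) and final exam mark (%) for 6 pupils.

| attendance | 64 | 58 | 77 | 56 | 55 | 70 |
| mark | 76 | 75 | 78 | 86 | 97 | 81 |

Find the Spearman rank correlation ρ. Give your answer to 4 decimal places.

Rank attendance: 4, 3, 6, 2, 1, 5
Rank mark: 2, 1, 3, 5, 6, 4
d = rank(attendance) − rank(mark): 2, 2, 3, -3, -5, 1; Σd² = 52
ρ = 1 − 6Σd² / [n(n²−1)] = 1 − 6×52 / (6×35) = 1 − 312/210 ≈ -0.4857

-0.4857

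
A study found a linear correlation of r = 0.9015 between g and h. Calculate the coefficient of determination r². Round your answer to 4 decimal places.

r² = (0.9015)² = 0.8127

0.8127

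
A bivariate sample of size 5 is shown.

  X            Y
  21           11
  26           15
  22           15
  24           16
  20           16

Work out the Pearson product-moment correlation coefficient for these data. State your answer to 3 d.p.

n = 5, ΣX = 113, ΣY = 73, ΣX² = 2577, ΣY² = 1083, ΣXY = 1655
nΣXY − ΣXΣY = 8275 − 8249 = 26
nΣX² − (ΣX)² = 12885 − 12769 = 116; nΣY² − (ΣY)² = 5415 − 5329 = 86
r = 26 / √(116 × 86) = 26 / 99.8799 ≈ 0.260

0.260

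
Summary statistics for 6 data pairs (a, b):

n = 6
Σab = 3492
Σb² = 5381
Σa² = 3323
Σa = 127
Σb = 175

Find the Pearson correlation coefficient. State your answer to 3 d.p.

-0.506

r = (nΣab − ΣaΣb) / √[(nΣa² − (Σa)²)(nΣb² − (Σb)²)]
Numerator: 6×3492 − 127×175 = -1273
Denominator: √[(19938 − 16129)(32286 − 30625)] = √[3809 × 1661] = 2515.3030
r = -1273 / 2515.3030 ≈ -0.506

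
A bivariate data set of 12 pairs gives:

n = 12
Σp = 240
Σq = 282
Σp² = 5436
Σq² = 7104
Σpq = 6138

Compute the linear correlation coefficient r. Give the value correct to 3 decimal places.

r = (nΣpq − ΣpΣq) / √[(nΣp² − (Σp)²)(nΣq² − (Σq)²)]
Numerator: 12×6138 − 240×282 = 5976
Denominator: √[(65232 − 57600)(85248 − 79524)] = √[7632 × 5724] = 6609.5059
r = 5976 / 6609.5059 ≈ 0.904

0.904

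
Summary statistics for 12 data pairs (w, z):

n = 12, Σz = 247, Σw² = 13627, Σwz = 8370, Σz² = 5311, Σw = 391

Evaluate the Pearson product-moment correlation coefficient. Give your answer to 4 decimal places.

r = (nΣwz − ΣwΣz) / √[(nΣw² − (Σw)²)(nΣz² − (Σz)²)]
Numerator: 12×8370 − 391×247 = 3863
Denominator: √[(163524 − 152881)(63732 − 61009)] = √[10643 × 2723] = 5383.3901
r = 3863 / 5383.3901 ≈ 0.7176

0.7176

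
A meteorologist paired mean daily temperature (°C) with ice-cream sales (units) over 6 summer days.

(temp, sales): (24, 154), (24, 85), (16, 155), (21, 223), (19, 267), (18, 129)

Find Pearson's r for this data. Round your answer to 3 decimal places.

n = 6, Σx = 122, Σy = 1013, Σx² = 2534, Σy² = 192625, Σxy = 20294
nΣxy − ΣxΣy = 121764 − 123586 = -1822
nΣx² − (Σx)² = 15204 − 14884 = 320; nΣy² − (Σy)² = 1155750 − 1026169 = 129581
r = -1822 / √(320 × 129581) = -1822 / 6439.4037 ≈ -0.283

-0.283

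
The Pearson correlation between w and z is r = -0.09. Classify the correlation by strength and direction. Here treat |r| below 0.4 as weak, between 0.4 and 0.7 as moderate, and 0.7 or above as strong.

r = -0.09 < 0 so the relationship is negative.
|r| = 0.09, which falls in the weak range.

weak negative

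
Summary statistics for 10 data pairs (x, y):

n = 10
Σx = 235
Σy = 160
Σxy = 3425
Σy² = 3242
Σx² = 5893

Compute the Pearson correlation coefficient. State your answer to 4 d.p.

r = (nΣxy − ΣxΣy) / √[(nΣx² − (Σx)²)(nΣy² − (Σy)²)]
Numerator: 10×3425 − 235×160 = -3350
Denominator: √[(58930 − 55225)(32420 − 25600)] = √[3705 × 6820] = 5026.7385
r = -3350 / 5026.7385 ≈ -0.6664

-0.6664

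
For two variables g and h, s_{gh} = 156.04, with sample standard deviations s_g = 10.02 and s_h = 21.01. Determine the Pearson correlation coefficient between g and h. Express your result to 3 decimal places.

r = Cov(g,h) / (s_g · s_h) = 156.04 / (10.02 × 21.01)
  = 156.04 / 210.5202 ≈ 0.741

0.741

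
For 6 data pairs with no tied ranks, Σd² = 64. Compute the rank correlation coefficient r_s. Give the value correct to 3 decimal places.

-0.829

ρ = 1 − 6Σd² / [n(n²−1)] = 1 − 6×64 / (6×35)
  = 1 − 384/210 = 1 − 1.8286 ≈ -0.829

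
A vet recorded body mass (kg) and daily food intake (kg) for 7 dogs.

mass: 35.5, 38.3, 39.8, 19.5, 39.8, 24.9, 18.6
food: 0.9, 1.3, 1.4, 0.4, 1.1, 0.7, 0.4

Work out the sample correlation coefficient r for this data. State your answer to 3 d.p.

n = 7, Σx = 216.4, Σy = 6.2, Σx² = 7241.44, Σy² = 6.48, Σxy = 213.91
nΣxy − ΣxΣy = 1497.37 − 1341.68 = 155.69
nΣx² − (Σx)² = 50690.08 − 46828.96 = 3861.12; nΣy² − (Σy)² = 45.36 − 38.44 = 6.92
r = 155.69 / √(3861.12 × 6.92) = 155.69 / 163.4593 ≈ 0.952

0.952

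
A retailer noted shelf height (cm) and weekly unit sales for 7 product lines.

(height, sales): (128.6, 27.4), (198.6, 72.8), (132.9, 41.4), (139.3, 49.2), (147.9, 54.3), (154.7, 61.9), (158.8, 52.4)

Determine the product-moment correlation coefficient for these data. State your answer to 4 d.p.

0.8818

n = 7, Σx = 1060.8, Σy = 359.4, Σx² = 164070.76, Σy² = 19711.06, Σxy = 56265.36
nΣxy − ΣxΣy = 393857.52 − 381251.52 = 12606
nΣx² − (Σx)² = 1148495.32 − 1125296.64 = 23198.68; nΣy² − (Σy)² = 137977.42 − 129168.36 = 8809.06
r = 12606 / √(23198.68 × 8809.06) = 12606 / 14295.4036 ≈ 0.8818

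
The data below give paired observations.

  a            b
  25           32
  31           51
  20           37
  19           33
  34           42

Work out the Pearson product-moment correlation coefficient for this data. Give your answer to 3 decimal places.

0.705

n = 5, Σa = 129, Σb = 195, Σa² = 3503, Σb² = 7847, Σab = 5176
nΣab − ΣaΣb = 25880 − 25155 = 725
nΣa² − (Σa)² = 17515 − 16641 = 874; nΣb² − (Σb)² = 39235 − 38025 = 1210
r = 725 / √(874 × 1210) = 725 / 1028.3676 ≈ 0.705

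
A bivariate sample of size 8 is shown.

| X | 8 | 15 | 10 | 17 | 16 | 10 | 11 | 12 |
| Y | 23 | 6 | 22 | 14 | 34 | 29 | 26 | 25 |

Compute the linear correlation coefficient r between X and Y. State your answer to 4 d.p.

n = 8, ΣX = 99, ΣY = 179, ΣX² = 1299, ΣY² = 4543, ΣXY = 2152
nΣXY − ΣXΣY = 17216 − 17721 = -505
nΣX² − (ΣX)² = 10392 − 9801 = 591; nΣY² − (ΣY)² = 36344 − 32041 = 4303
r = -505 / √(591 × 4303) = -505 / 1594.7015 ≈ -0.3167

-0.3167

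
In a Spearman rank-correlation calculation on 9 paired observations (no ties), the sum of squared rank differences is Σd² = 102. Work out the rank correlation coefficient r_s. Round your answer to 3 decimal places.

0.150

ρ = 1 − 6Σd² / [n(n²−1)] = 1 − 6×102 / (9×80)
  = 1 − 612/720 = 1 − 0.8500 ≈ 0.150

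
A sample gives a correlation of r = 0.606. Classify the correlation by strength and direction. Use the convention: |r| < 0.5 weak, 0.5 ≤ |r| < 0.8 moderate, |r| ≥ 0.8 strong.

moderate positive

r = 0.606 > 0 so the relationship is positive.
|r| = 0.606, which falls in the moderate range.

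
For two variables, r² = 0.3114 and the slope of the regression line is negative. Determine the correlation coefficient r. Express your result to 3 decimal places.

|r| = √0.3114 = 0.558
The association is negative, so r = −0.558.

-0.558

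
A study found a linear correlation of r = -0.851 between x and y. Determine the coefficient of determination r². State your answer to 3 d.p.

r² = (-0.851)² = 0.724

0.724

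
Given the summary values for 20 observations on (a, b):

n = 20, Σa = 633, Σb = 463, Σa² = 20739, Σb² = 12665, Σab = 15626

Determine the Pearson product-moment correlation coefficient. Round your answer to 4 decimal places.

0.8300

r = (nΣab − ΣaΣb) / √[(nΣa² − (Σa)²)(nΣb² − (Σb)²)]
Numerator: 20×15626 − 633×463 = 19441
Denominator: √[(414780 − 400689)(253300 − 214369)] = √[14091 × 38931] = 23421.7147
r = 19441 / 23421.7147 ≈ 0.8300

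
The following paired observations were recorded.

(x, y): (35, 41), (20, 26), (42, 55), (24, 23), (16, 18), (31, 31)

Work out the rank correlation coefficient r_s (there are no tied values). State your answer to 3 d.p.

Rank x: 5, 2, 6, 3, 1, 4
Rank y: 5, 3, 6, 2, 1, 4
d = rank(x) − rank(y): 0, -1, 0, 1, 0, 0; Σd² = 2
ρ = 1 − 6Σd² / [n(n²−1)] = 1 − 6×2 / (6×35) = 1 − 12/210 ≈ 0.943

0.943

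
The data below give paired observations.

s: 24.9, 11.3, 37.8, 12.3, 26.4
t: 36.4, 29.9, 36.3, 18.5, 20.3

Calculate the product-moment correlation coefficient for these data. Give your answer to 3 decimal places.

0.512

n = 5, Σs = 112.7, Σt = 141.4, Σs² = 3024.79, Σt² = 4291, Σst = 3379.84
nΣst − ΣsΣt = 16899.2 − 15935.78 = 963.42
nΣs² − (Σs)² = 15123.95 − 12701.29 = 2422.66; nΣt² − (Σt)² = 21455 − 19993.96 = 1461.04
r = 963.42 / √(2422.66 × 1461.04) = 963.42 / 1881.3833 ≈ 0.512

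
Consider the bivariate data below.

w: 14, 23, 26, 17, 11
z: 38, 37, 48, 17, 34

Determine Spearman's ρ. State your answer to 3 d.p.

Rank w: 2, 4, 5, 3, 1
Rank z: 4, 3, 5, 1, 2
d = rank(w) − rank(z): -2, 1, 0, 2, -1; Σd² = 10
ρ = 1 − 6Σd² / [n(n²−1)] = 1 − 6×10 / (5×24) = 1 − 60/120 ≈ 0.500

0.500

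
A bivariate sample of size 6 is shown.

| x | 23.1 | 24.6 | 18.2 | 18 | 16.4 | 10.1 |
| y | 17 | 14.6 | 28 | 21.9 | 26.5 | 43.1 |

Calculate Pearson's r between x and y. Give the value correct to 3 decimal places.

-0.966

n = 6, Σx = 110.4, Σy = 151.1, Σx² = 2164.98, Σy² = 4325.63, Σxy = 2525.57
nΣxy − ΣxΣy = 15153.42 − 16681.44 = -1528.02
nΣx² − (Σx)² = 12989.88 − 12188.16 = 801.72; nΣy² − (Σy)² = 25953.78 − 22831.21 = 3122.57
r = -1528.02 / √(801.72 × 3122.57) = -1528.02 / 1582.2221 ≈ -0.966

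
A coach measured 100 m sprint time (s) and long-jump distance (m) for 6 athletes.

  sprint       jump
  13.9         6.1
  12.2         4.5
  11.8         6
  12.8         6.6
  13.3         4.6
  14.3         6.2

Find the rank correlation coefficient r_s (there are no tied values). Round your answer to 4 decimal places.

Rank sprint: 5, 2, 1, 3, 4, 6
Rank jump: 4, 1, 3, 6, 2, 5
d = rank(sprint) − rank(jump): 1, 1, -2, -3, 2, 1; Σd² = 20
ρ = 1 − 6Σd² / [n(n²−1)] = 1 − 6×20 / (6×35) = 1 − 120/210 ≈ 0.4286

0.4286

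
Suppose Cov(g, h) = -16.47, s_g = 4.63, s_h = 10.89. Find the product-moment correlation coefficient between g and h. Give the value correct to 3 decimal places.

-0.327

r = Cov(g,h) / (s_g · s_h) = -16.47 / (4.63 × 10.89)
  = -16.47 / 50.4207 ≈ -0.327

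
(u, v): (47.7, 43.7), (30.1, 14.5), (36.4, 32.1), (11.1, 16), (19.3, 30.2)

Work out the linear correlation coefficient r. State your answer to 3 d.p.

0.721

n = 5, Σu = 144.6, Σv = 136.5, Σu² = 5001.96, Σv² = 4318.39, Σuv = 4449.84
nΣuv − ΣuΣv = 22249.2 − 19737.9 = 2511.3
nΣu² − (Σu)² = 25009.8 − 20909.16 = 4100.64; nΣv² − (Σv)² = 21591.95 − 18632.25 = 2959.7
r = 2511.3 / √(4100.64 × 2959.7) = 2511.3 / 3483.7715 ≈ 0.721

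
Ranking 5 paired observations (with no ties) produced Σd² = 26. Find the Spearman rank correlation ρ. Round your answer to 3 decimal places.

-0.300

ρ = 1 − 6Σd² / [n(n²−1)] = 1 − 6×26 / (5×24)
  = 1 − 156/120 = 1 − 1.3000 ≈ -0.300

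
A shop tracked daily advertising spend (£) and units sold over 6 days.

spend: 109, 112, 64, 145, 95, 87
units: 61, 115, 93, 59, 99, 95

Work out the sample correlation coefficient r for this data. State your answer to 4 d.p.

-0.5058

n = 6, Σx = 612, Σy = 522, Σx² = 66140, Σy² = 47902, Σxy = 51706
nΣxy − ΣxΣy = 310236 − 319464 = -9228
nΣx² − (Σx)² = 396840 − 374544 = 22296; nΣy² − (Σy)² = 287412 − 272484 = 14928
r = -9228 / √(22296 × 14928) = -9228 / 18243.7575 ≈ -0.5058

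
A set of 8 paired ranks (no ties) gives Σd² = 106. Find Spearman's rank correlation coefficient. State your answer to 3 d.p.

-0.262

ρ = 1 − 6Σd² / [n(n²−1)] = 1 − 6×106 / (8×63)
  = 1 − 636/504 = 1 − 1.2619 ≈ -0.262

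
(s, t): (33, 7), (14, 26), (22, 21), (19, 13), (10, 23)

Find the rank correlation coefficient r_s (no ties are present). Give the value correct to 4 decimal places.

Rank s: 5, 2, 4, 3, 1
Rank t: 1, 5, 3, 2, 4
d = rank(s) − rank(t): 4, -3, 1, 1, -3; Σd² = 36
ρ = 1 − 6Σd² / [n(n²−1)] = 1 − 6×36 / (5×24) = 1 − 216/120 ≈ -0.8000

-0.8000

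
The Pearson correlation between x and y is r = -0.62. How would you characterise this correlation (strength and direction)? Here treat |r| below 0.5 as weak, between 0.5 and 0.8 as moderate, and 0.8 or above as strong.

moderate negative

r = -0.62 < 0 so the relationship is negative.
|r| = 0.62, which falls in the moderate range.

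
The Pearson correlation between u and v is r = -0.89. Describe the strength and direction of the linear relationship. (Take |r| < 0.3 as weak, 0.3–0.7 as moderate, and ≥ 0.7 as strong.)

strong negative

r = -0.89 < 0 so the relationship is negative.
|r| = 0.89, which falls in the strong range.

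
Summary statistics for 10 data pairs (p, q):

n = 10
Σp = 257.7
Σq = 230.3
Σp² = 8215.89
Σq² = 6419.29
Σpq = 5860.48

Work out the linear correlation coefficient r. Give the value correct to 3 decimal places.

-0.056

r = (nΣpq − ΣpΣq) / √[(nΣp² − (Σp)²)(nΣq² − (Σq)²)]
Numerator: 10×5860.48 − 257.7×230.3 = -743.51
Denominator: √[(82158.9 − 66409.29)(64192.9 − 53038.09)] = √[15749.61 × 11154.81] = 13254.5806
r = -743.51 / 13254.5806 ≈ -0.056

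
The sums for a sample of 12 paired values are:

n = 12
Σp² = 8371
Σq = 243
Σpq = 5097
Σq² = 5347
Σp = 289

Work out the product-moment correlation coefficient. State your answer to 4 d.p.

r = (nΣpq − ΣpΣq) / √[(nΣp² − (Σp)²)(nΣq² − (Σq)²)]
Numerator: 12×5097 − 289×243 = -9063
Denominator: √[(100452 − 83521)(64164 − 59049)] = √[16931 × 5115] = 9306.0230
r = -9063 / 9306.0230 ≈ -0.9739

-0.9739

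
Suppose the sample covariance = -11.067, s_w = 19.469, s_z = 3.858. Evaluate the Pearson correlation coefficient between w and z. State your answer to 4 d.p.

-0.1473

r = Cov(w,z) / (s_w · s_z) = -11.067 / (19.469 × 3.858)
  = -11.067 / 75.1114 ≈ -0.1473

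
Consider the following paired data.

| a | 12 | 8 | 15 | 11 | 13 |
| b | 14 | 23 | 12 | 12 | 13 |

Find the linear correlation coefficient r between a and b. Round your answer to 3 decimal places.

-0.833

n = 5, Σa = 59, Σb = 74, Σa² = 723, Σb² = 1182, Σab = 833
nΣab − ΣaΣb = 4165 − 4366 = -201
nΣa² − (Σa)² = 3615 − 3481 = 134; nΣb² − (Σb)² = 5910 − 5476 = 434
r = -201 / √(134 × 434) = -201 / 241.1556 ≈ -0.833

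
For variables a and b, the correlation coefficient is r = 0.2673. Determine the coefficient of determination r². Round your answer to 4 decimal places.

0.0714

r² = (0.2673)² = 0.0714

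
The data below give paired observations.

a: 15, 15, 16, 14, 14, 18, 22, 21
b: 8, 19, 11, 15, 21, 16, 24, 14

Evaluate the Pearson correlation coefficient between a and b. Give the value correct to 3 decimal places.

n = 8, Σa = 135, Σb = 128, Σa² = 2347, Σb² = 2240, Σab = 2195
nΣab − ΣaΣb = 17560 − 17280 = 280
nΣa² − (Σa)² = 18776 − 18225 = 551; nΣb² − (Σb)² = 17920 − 16384 = 1536
r = 280 / √(551 × 1536) = 280 / 919.9652 ≈ 0.304

0.304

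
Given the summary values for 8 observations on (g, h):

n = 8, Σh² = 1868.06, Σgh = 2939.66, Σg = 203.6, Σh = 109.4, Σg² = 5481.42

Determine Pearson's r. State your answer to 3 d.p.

0.465

r = (nΣgh − ΣgΣh) / √[(nΣg² − (Σg)²)(nΣh² − (Σh)²)]
Numerator: 8×2939.66 − 203.6×109.4 = 1243.44
Denominator: √[(43851.36 − 41452.96)(14944.48 − 11968.36)] = √[2398.4 × 2976.12] = 2671.6898
r = 1243.44 / 2671.6898 ≈ 0.465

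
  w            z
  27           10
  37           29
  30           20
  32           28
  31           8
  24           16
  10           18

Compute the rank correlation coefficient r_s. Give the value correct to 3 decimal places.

Rank w: 3, 7, 4, 6, 5, 2, 1
Rank z: 2, 7, 5, 6, 1, 3, 4
d = rank(w) − rank(z): 1, 0, -1, 0, 4, -1, -3; Σd² = 28
ρ = 1 − 6Σd² / [n(n²−1)] = 1 − 6×28 / (7×48) = 1 − 168/336 ≈ 0.500

0.500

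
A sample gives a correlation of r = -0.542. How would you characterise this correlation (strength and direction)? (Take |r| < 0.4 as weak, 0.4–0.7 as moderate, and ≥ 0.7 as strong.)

r = -0.542 < 0 so the relationship is negative.
|r| = 0.542, which falls in the moderate range.

moderate negative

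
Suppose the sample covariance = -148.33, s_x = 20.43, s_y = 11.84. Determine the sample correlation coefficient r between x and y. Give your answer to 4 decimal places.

-0.6132

r = Cov(x,y) / (s_x · s_y) = -148.33 / (20.43 × 11.84)
  = -148.33 / 241.8912 ≈ -0.6132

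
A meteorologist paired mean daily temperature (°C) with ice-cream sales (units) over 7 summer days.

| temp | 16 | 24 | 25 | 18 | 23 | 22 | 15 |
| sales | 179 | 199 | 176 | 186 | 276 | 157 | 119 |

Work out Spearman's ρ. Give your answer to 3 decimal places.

0.429

Rank temp: 2, 6, 7, 3, 5, 4, 1
Rank sales: 4, 6, 3, 5, 7, 2, 1
d = rank(temp) − rank(sales): -2, 0, 4, -2, -2, 2, 0; Σd² = 32
ρ = 1 − 6Σd² / [n(n²−1)] = 1 − 6×32 / (7×48) = 1 − 192/336 ≈ 0.429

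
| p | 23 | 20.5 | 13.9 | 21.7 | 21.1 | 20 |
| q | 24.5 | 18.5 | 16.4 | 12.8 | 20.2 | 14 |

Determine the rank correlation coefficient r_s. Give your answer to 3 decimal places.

Rank p: 6, 3, 1, 5, 4, 2
Rank q: 6, 4, 3, 1, 5, 2
d = rank(p) − rank(q): 0, -1, -2, 4, -1, 0; Σd² = 22
ρ = 1 − 6Σd² / [n(n²−1)] = 1 − 6×22 / (6×35) = 1 − 132/210 ≈ 0.371

0.371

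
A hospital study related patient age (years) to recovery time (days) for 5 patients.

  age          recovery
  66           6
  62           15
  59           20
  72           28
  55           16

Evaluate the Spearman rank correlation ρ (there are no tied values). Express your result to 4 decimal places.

Rank age: 4, 3, 2, 5, 1
Rank recovery: 1, 2, 4, 5, 3
d = rank(age) − rank(recovery): 3, 1, -2, 0, -2; Σd² = 18
ρ = 1 − 6Σd² / [n(n²−1)] = 1 − 6×18 / (5×24) = 1 − 108/120 ≈ 0.1000

0.1000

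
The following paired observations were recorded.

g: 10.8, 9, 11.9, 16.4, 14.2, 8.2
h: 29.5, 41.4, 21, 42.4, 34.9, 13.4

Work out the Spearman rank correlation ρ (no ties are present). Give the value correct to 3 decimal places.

Rank g: 3, 2, 4, 6, 5, 1
Rank h: 3, 5, 2, 6, 4, 1
d = rank(g) − rank(h): 0, -3, 2, 0, 1, 0; Σd² = 14
ρ = 1 − 6Σd² / [n(n²−1)] = 1 − 6×14 / (6×35) = 1 − 84/210 ≈ 0.600

0.600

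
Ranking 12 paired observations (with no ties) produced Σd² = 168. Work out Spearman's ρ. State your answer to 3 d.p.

0.413

ρ = 1 − 6Σd² / [n(n²−1)] = 1 − 6×168 / (12×143)
  = 1 − 1008/1716 = 1 − 0.5874 ≈ 0.413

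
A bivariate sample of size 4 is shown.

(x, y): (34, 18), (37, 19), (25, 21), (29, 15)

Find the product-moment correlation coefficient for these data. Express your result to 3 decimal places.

-0.157

n = 4, Σx = 125, Σy = 73, Σx² = 3991, Σy² = 1351, Σxy = 2275
nΣxy − ΣxΣy = 9100 − 9125 = -25
nΣx² − (Σx)² = 15964 − 15625 = 339; nΣy² − (Σy)² = 5404 − 5329 = 75
r = -25 / √(339 × 75) = -25 / 159.4522 ≈ -0.157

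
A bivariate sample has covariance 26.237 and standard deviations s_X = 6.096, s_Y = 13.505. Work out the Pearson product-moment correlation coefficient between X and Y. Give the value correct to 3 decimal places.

r = Cov(X,Y) / (s_X · s_Y) = 26.237 / (6.096 × 13.505)
  = 26.237 / 82.3265 ≈ 0.319

0.319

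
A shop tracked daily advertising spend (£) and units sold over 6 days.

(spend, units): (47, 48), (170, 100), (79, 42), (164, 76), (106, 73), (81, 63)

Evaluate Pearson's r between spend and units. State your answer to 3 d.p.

0.870

n = 6, Σx = 647, Σy = 402, Σx² = 82043, Σy² = 29142, Σxy = 47879
nΣxy − ΣxΣy = 287274 − 260094 = 27180
nΣx² − (Σx)² = 492258 − 418609 = 73649; nΣy² − (Σy)² = 174852 − 161604 = 13248
r = 27180 / √(73649 × 13248) = 27180 / 31236.2282 ≈ 0.870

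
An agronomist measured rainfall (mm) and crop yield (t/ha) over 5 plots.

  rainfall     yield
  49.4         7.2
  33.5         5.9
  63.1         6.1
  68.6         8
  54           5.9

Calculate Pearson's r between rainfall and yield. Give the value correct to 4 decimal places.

0.5379

n = 5, Σx = 268.6, Σy = 33.1, Σx² = 15166.18, Σy² = 222.67, Σxy = 1805.64
nΣxy − ΣxΣy = 9028.2 − 8890.66 = 137.54
nΣx² − (Σx)² = 75830.9 − 72145.96 = 3684.94; nΣy² − (Σy)² = 1113.35 − 1095.61 = 17.74
r = 137.54 / √(3684.94 × 17.74) = 137.54 / 255.6772 ≈ 0.5379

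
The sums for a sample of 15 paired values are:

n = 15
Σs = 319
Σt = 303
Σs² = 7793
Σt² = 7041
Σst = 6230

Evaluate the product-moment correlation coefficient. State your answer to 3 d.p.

r = (nΣst − ΣsΣt) / √[(nΣs² − (Σs)²)(nΣt² − (Σt)²)]
Numerator: 15×6230 − 319×303 = -3207
Denominator: √[(116895 − 101761)(105615 − 91809)] = √[15134 × 13806] = 14454.7571
r = -3207 / 14454.7571 ≈ -0.222

-0.222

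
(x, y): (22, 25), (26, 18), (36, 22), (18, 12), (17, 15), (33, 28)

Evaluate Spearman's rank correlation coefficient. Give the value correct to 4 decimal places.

Rank x: 3, 4, 6, 2, 1, 5
Rank y: 5, 3, 4, 1, 2, 6
d = rank(x) − rank(y): -2, 1, 2, 1, -1, -1; Σd² = 12
ρ = 1 − 6Σd² / [n(n²−1)] = 1 − 6×12 / (6×35) = 1 − 72/210 ≈ 0.6571

0.6571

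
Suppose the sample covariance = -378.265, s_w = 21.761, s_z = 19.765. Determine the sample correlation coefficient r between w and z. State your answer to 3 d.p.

-0.879

r = Cov(w,z) / (s_w · s_z) = -378.265 / (21.761 × 19.765)
  = -378.265 / 430.1062 ≈ -0.879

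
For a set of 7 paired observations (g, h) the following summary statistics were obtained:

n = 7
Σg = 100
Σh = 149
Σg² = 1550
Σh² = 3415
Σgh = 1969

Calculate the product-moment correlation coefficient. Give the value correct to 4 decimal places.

r = (nΣgh − ΣgΣh) / √[(nΣg² − (Σg)²)(nΣh² − (Σh)²)]
Numerator: 7×1969 − 100×149 = -1117
Denominator: √[(10850 − 10000)(23905 − 22201)] = √[850 × 1704] = 1203.4949
r = -1117 / 1203.4949 ≈ -0.9281

-0.9281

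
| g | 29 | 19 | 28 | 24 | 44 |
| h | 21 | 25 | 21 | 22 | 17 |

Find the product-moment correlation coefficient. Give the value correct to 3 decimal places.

-0.977

n = 5, Σg = 144, Σh = 106, Σg² = 4498, Σh² = 2280, Σgh = 2948
nΣgh − ΣgΣh = 14740 − 15264 = -524
nΣg² − (Σg)² = 22490 − 20736 = 1754; nΣh² − (Σh)² = 11400 − 11236 = 164
r = -524 / √(1754 × 164) = -524 / 536.3357 ≈ -0.977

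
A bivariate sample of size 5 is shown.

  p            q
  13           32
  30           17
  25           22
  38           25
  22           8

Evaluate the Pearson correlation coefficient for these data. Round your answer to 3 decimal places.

-0.181

n = 5, Σp = 128, Σq = 104, Σp² = 3622, Σq² = 2486, Σpq = 2602
nΣpq − ΣpΣq = 13010 − 13312 = -302
nΣp² − (Σp)² = 18110 − 16384 = 1726; nΣq² − (Σq)² = 12430 − 10816 = 1614
r = -302 / √(1726 × 1614) = -302 / 1669.0608 ≈ -0.181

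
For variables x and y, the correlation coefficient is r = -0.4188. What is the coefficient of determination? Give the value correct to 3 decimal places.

r² = (-0.4188)² = 0.175

0.175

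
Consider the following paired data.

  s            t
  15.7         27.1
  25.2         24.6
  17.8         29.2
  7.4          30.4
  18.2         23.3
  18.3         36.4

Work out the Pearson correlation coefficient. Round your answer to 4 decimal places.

n = 6, Σs = 102.6, Σt = 171, Σs² = 1919.26, Σt² = 4984.22, Σst = 2880.29
nΣst − ΣsΣt = 17281.74 − 17544.6 = -262.86
nΣs² − (Σs)² = 11515.56 − 10526.76 = 988.8; nΣt² − (Σt)² = 29905.32 − 29241 = 664.32
r = -262.86 / √(988.8 × 664.32) = -262.86 / 810.4811 ≈ -0.3243

-0.3243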